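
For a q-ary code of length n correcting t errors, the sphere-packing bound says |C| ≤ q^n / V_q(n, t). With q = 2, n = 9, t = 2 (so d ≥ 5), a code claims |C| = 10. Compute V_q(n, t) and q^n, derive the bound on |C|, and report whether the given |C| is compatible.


V_q(n, t) = 46, q^n = 512, Hamming bound = 11, |C| = 10 ≤ bound (satisfied).

Step 1: Compute V_q(n, t) = Σ_{j=0}^2 C(n, j) (q−1)^j.
  j = 0: C(9,0)·(1)^0 = 1·1 = 1.
  j = 1: C(9,1)·(1)^1 = 9·1 = 9.
  j = 2: C(9,2)·(1)^2 = 36·1 = 36.
  V_q(n, t) = 1 + 9 + 36 = 46.
Step 2: q^n = 2^9 = 512.
Step 3: Hamming bound ⌊q^n / V_q(n,t)⌋ = ⌊512/46⌋ = 11.
Step 4: Compare |C| = 10 to 11: satisfied.
The claimed |C| lies below the Hamming bound.


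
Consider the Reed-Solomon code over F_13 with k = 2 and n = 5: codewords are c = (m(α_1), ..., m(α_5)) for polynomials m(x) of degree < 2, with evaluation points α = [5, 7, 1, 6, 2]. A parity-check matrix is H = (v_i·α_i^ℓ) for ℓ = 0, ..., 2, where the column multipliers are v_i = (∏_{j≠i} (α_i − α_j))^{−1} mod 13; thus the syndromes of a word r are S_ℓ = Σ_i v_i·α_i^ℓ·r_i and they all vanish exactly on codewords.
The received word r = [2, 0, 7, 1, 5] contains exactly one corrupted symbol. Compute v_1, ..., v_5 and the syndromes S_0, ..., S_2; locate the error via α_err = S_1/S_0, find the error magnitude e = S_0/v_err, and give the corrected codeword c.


S = (9, 9, 9), error at position 3, error magnitude e = 1, c = [2, 0, 6, 1, 5].

Step 1: column multipliers v_i = (∏_{j≠i}(α_i − α_j))^{−1} mod 13.
  i = 1 (α = 5): (5−7)(5−1)(5−6)(5−2) = (−2)·4·(−1)·3 = 24 ≡ 11, so v_1 = 11^{−1} = 6 (mod 13).
  i = 2 (α = 7): (7−5)(7−1)(7−6)(7−2) = 2·6·1·5 = 60 ≡ 8, so v_2 = 8^{−1} = 5 (mod 13).
  i = 3 (α = 1): (1−5)(1−7)(1−6)(1−2) = (−4)·(−6)·(−5)·(−1) = 120 ≡ 3, so v_3 = 3^{−1} = 9 (mod 13).
  i = 4 (α = 6): (6−5)(6−7)(6−1)(6−2) = 1·(−1)·5·4 = −20 ≡ 6, so v_4 = 6^{−1} = 11 (mod 13).
  i = 5 (α = 2): (2−5)(2−7)(2−1)(2−6) = (−3)·(−5)·1·(−4) = −60 ≡ 5, so v_5 = 5^{−1} = 8 (mod 13).
  v = [6, 5, 9, 11, 8].
Step 2: syndromes of r = [2, 0, 7, 1, 5] (all sums mod 13).
  S_0 = Σ v_i r_i = 6·2 + 5·0 + 9·7 + 11·1 + 8·5 = 126 ≡ 9.
  S_1 = Σ v_i α_i r_i = 6·5·2 + 5·7·0 + 9·1·7 + 11·6·1 + 8·2·5 = 269 ≡ 9.
  α_i^2 mod 13 = [12, 10, 1, 10, 4].
  S_2 = Σ v_i α_i^2 r_i = 6·12·2 + 5·10·0 + 9·1·7 + 11·10·1 + 8·4·5 = 477 ≡ 9.
  S = (9, 9, 9) ≠ 0, so r is not a codeword (an error is present).
Step 3: locate the error. For a single error e at position i, S_ℓ = v_i·e·α_i^ℓ, so α_err = S_1/S_0.
  S_0^{−1} = 9^{−1} = 3 (mod 13), so α_err = 9·3 = 27 ≡ 1 = α_3. Error position i = 3.
  Consistency check: S_2/S_1 = 9·3 = 27 ≡ 1 = α_err ✓ (single-error assumption holds).
Step 4: error magnitude e = S_0/v_3 = S_0·∏_{j≠3}(α_3 − α_j) = 9·3 = 27 ≡ 1 (mod 13).
Step 5: correct position 3: c_3 = r_3 − e = 7 − 1 ≡ 6 (mod 13). Hence c = [2, 0, 6, 1, 5].
  Check: interpolating c through the α_i gives m(x) = 7 + 12·x (degree < 2) with m(α_i) = c_i for every i, so c is indeed a codeword.


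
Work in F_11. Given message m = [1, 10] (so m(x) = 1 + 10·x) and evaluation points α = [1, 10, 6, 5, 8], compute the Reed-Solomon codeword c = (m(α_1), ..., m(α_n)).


c = [0, 2, 6, 7, 4]

Message polynomial: m(x) = 1 + 10·x (mod 11).
For each evaluation point α_i, compute m(α_i) mod 11:
  α_1 = 1: Horner steps 10 → 0, so m(1) = 0.
  α_2 = 10: Horner steps 10 → 2, so m(10) = 2.
  α_3 = 6: Horner steps 10 → 6, so m(6) = 6.
  α_4 = 5: Horner steps 10 → 7, so m(5) = 7.
  α_5 = 8: Horner steps 10 → 4, so m(8) = 4.
Codeword c = [0, 2, 6, 7, 4] ∈ F_11^5.


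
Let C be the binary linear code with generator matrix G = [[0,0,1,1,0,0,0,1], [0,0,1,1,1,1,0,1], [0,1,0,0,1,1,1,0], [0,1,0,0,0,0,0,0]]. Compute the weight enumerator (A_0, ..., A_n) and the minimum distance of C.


Weight distribution: A_0 = 1, A_1 = 2, A_2 = 2, A_3 = 3, A_4 = 3, A_5 = 2, A_6 = 2, A_7 = 1. Minimum distance d = 1.

Enumerate all 2^4 = 16 messages m ∈ F_2^4.
For each, compute codeword c = mG in F_2^8, then tally its weight.
  m = 0000 → c = 00000000, weight = 0.
  m = 1000 → c = 00110001, weight = 3.
  m = 0100 → c = 00111101, weight = 5.
  m = 1100 → c = 00001100, weight = 2.
  m = 0010 → c = 01001110, weight = 4.
  m = 1010 → c = 01111111, weight = 7.
  m = 0110 → c = 01110011, weight = 5.
  m = 1110 → c = 01000010, weight = 2.
  m = 0001 → c = 01000000, weight = 1.
  m = 1001 → c = 01110001, weight = 4.
  m = 0101 → c = 01111101, weight = 6.
  m = 1101 → c = 01001100, weight = 3.
  m = 0011 → c = 00001110, weight = 3.
  m = 1011 → c = 00111111, weight = 6.
  m = 0111 → c = 00110011, weight = 4.
  m = 1111 → c = 00000010, weight = 1.
Tally weights:
  weight 0: 1 codewords.
  weight 1: 2 codewords.
  weight 2: 2 codewords.
  weight 3: 3 codewords.
  weight 4: 3 codewords.
  weight 5: 2 codewords.
  weight 6: 2 codewords.
  weight 7: 1 codewords.
Minimum distance d = smallest w > 0 with A_w > 0 = 1.
Sanity: Σ A_w = 16 = 2^4 = 16 ✓.


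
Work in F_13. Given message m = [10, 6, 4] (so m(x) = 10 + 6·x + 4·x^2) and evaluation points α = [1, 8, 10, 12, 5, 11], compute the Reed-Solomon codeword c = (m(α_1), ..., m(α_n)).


c = [7, 2, 2, 8, 10, 1]

Message polynomial: m(x) = 10 + 6·x + 4·x^2 (mod 13).
For each evaluation point α_i, compute m(α_i) mod 13:
  α_1 = 1: Horner steps 4 → 10 → 7, so m(1) = 7.
  α_2 = 8: Horner steps 4 → 12 → 2, so m(8) = 2.
  α_3 = 10: Horner steps 4 → 7 → 2, so m(10) = 2.
  α_4 = 12: Horner steps 4 → 2 → 8, so m(12) = 8.
  α_5 = 5: Horner steps 4 → 0 → 10, so m(5) = 10.
  α_6 = 11: Horner steps 4 → 11 → 1, so m(11) = 1.
Codeword c = [7, 2, 2, 8, 10, 1] ∈ F_13^6.


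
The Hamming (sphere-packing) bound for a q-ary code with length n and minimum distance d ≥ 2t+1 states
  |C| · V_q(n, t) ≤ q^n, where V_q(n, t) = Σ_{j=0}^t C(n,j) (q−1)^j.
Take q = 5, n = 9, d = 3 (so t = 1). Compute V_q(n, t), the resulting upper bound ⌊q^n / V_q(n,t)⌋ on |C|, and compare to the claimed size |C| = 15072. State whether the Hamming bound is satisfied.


V_q(n, t) = 37, q^n = 1953125, Hamming bound = 52787, |C| = 15072 ≤ bound (satisfied).

Step 1: Compute V_q(n, t) = Σ_{j=0}^1 C(n, j) (q−1)^j.
  j = 0: C(9,0)·(4)^0 = 1·1 = 1.
  j = 1: C(9,1)·(4)^1 = 9·4 = 36.
  V_q(n, t) = 1 + 36 = 37.
Step 2: q^n = 5^9 = 1953125.
Step 3: Hamming bound ⌊q^n / V_q(n,t)⌋ = ⌊1953125/37⌋ = 52787.
Step 4: Compare |C| = 15072 to 52787: satisfied.
The claimed |C| lies below the Hamming bound.


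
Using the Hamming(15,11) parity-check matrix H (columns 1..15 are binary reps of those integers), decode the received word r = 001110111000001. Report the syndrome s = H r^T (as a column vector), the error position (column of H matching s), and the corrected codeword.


s = (1, 0, 1, 1)^T, error position = 11, corrected codeword c = 001110111010001

Compute s = H r^T mod 2 one row at a time:
  s_1 = 1 + 1 + 0 + 0 + 0 + 0 + 0 + 1 = 3 ≡ 1 (mod 2).
  s_2 = 1 + 1 + 0 + 1 + 0 + 0 + 0 + 1 = 4 ≡ 0 (mod 2).
  s_3 = 0 + 1 + 0 + 1 + 0 + 0 + 0 + 1 = 3 ≡ 1 (mod 2).
  s_4 = 0 + 1 + 1 + 1 + 1 + 0 + 0 + 1 = 5 ≡ 1 (mod 2).
s = (1, 0, 1, 1)^T — this equals column 11 of H (binary 1011), so error is at position 11.
Correct: flip bit 11 of r = 001110111000001 to get c = 001110111010001.


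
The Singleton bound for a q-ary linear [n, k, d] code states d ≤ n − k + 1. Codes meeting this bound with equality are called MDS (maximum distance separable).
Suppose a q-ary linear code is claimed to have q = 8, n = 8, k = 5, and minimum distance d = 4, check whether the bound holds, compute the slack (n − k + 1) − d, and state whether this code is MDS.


Singleton RHS = n − k + 1 = 4, slack = 0, bound satisfied, MDS.

Singleton bound: d ≤ n − k + 1.
Here n = 8, k = 5, so n − k + 1 = 4.
Given d = 4, check d ≤ 4: YES.
Slack = (n − k + 1) − d = 0.
The code is MDS (slack = 0).
Description: the claimed parameters are [8, 5, 4]_8; such a code would be MDS (meets Singleton bound).


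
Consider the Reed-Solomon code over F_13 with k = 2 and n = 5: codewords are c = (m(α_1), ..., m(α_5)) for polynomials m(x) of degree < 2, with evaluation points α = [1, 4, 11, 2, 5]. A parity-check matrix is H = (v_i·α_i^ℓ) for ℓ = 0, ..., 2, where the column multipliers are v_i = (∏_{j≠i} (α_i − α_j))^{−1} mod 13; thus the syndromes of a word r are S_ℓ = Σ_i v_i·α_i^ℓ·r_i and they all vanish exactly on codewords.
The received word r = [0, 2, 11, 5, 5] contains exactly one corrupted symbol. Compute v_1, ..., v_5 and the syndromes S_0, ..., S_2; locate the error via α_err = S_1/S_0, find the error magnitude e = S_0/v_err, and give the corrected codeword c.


S = (4, 7, 9), error at position 5, error magnitude e = 11, c = [0, 2, 11, 5, 7].

Step 1: column multipliers v_i = (∏_{j≠i}(α_i − α_j))^{−1} mod 13.
  i = 1 (α = 1): (1−4)(1−11)(1−2)(1−5) = (−3)·(−10)·(−1)·(−4) = 120 ≡ 3, so v_1 = 3^{−1} = 9 (mod 13).
  i = 2 (α = 4): (4−1)(4−11)(4−2)(4−5) = 3·(−7)·2·(−1) = 42 ≡ 3, so v_2 = 3^{−1} = 9 (mod 13).
  i = 3 (α = 11): (11−1)(11−4)(11−2)(11−5) = 10·7·9·6 = 3780 ≡ 10, so v_3 = 10^{−1} = 4 (mod 13).
  i = 4 (α = 2): (2−1)(2−4)(2−11)(2−5) = 1·(−2)·(−9)·(−3) = −54 ≡ 11, so v_4 = 11^{−1} = 6 (mod 13).
  i = 5 (α = 5): (5−1)(5−4)(5−11)(5−2) = 4·1·(−6)·3 = −72 ≡ 6, so v_5 = 6^{−1} = 11 (mod 13).
  v = [9, 9, 4, 6, 11].
Step 2: syndromes of r = [0, 2, 11, 5, 5] (all sums mod 13).
  S_0 = Σ v_i r_i = 9·0 + 9·2 + 4·11 + 6·5 + 11·5 = 147 ≡ 4.
  S_1 = Σ v_i α_i r_i = 9·1·0 + 9·4·2 + 4·11·11 + 6·2·5 + 11·5·5 = 891 ≡ 7.
  α_i^2 mod 13 = [1, 3, 4, 4, 12].
  S_2 = Σ v_i α_i^2 r_i = 9·1·0 + 9·3·2 + 4·4·11 + 6·4·5 + 11·12·5 = 1010 ≡ 9.
  S = (4, 7, 9) ≠ 0, so r is not a codeword (an error is present).
Step 3: locate the error. For a single error e at position i, S_ℓ = v_i·e·α_i^ℓ, so α_err = S_1/S_0.
  S_0^{−1} = 4^{−1} = 10 (mod 13), so α_err = 7·10 = 70 ≡ 5 = α_5. Error position i = 5.
  Consistency check: S_2/S_1 = 9·2 = 18 ≡ 5 = α_err ✓ (single-error assumption holds).
Step 4: error magnitude e = S_0/v_5 = S_0·∏_{j≠5}(α_5 − α_j) = 4·6 = 24 ≡ 11 (mod 13).
Step 5: correct position 5: c_5 = r_5 − e = 5 − 11 ≡ 7 (mod 13). Hence c = [0, 2, 11, 5, 7].
  Check: interpolating c through the α_i gives m(x) = 8 + 5·x (degree < 2) with m(α_i) = c_i for every i, so c is indeed a codeword.


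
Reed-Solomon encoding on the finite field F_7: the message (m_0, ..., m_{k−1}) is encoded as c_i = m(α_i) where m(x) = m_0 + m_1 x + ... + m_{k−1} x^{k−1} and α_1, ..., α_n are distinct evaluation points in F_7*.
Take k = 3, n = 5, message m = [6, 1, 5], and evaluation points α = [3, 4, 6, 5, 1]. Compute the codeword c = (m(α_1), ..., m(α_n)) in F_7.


c = [5, 6, 3, 3, 5]

Message polynomial: m(x) = 6 + 1·x + 5·x^2 (mod 7).
For each evaluation point α_i, compute m(α_i) mod 7:
  α_1 = 3: Horner steps 5 → 2 → 5, so m(3) = 5.
  α_2 = 4: Horner steps 5 → 0 → 6, so m(4) = 6.
  α_3 = 6: Horner steps 5 → 3 → 3, so m(6) = 3.
  α_4 = 5: Horner steps 5 → 5 → 3, so m(5) = 3.
  α_5 = 1: Horner steps 5 → 6 → 5, so m(1) = 5.
Codeword c = [5, 6, 3, 3, 5] ∈ F_7^5.


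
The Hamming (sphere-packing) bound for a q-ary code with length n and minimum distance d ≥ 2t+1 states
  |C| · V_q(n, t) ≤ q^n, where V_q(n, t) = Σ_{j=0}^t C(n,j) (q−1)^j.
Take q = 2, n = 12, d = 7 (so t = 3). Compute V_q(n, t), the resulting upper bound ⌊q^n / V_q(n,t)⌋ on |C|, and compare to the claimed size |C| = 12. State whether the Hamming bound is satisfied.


V_q(n, t) = 299, q^n = 4096, Hamming bound = 13, |C| = 12 ≤ bound (satisfied).

Step 1: Compute V_q(n, t) = Σ_{j=0}^3 C(n, j) (q−1)^j.
  j = 0: C(12,0)·(1)^0 = 1·1 = 1.
  j = 1: C(12,1)·(1)^1 = 12·1 = 12.
  j = 2: C(12,2)·(1)^2 = 66·1 = 66.
  j = 3: C(12,3)·(1)^3 = 220·1 = 220.
  V_q(n, t) = 1 + 12 + 66 + 220 = 299.
Step 2: q^n = 2^12 = 4096.
Step 3: Hamming bound ⌊q^n / V_q(n,t)⌋ = ⌊4096/299⌋ = 13.
Step 4: Compare |C| = 12 to 13: satisfied.
The claimed |C| lies below the Hamming bound.


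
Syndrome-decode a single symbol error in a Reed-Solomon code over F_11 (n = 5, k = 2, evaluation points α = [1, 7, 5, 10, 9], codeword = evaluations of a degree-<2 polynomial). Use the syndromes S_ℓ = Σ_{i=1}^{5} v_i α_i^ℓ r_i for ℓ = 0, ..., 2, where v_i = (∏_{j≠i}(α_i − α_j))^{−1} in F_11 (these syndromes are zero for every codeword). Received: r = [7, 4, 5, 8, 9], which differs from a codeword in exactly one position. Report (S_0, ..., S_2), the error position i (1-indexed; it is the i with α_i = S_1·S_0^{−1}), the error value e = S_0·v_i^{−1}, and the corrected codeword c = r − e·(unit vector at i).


S = (3, 5, 1), error at position 5, error magnitude e = 6, c = [7, 4, 5, 8, 3].

Step 1: column multipliers v_i = (∏_{j≠i}(α_i − α_j))^{−1} mod 11.
  i = 1 (α = 1): (1−7)(1−5)(1−10)(1−9) = (−6)·(−4)·(−9)·(−8) = 1728 ≡ 1, so v_1 = 1^{−1} = 1 (mod 11).
  i = 2 (α = 7): (7−1)(7−5)(7−10)(7−9) = 6·2·(−3)·(−2) = 72 ≡ 6, so v_2 = 6^{−1} = 2 (mod 11).
  i = 3 (α = 5): (5−1)(5−7)(5−10)(5−9) = 4·(−2)·(−5)·(−4) = −160 ≡ 5, so v_3 = 5^{−1} = 9 (mod 11).
  i = 4 (α = 10): (10−1)(10−7)(10−5)(10−9) = 9·3·5·1 = 135 ≡ 3, so v_4 = 3^{−1} = 4 (mod 11).
  i = 5 (α = 9): (9−1)(9−7)(9−5)(9−10) = 8·2·4·(−1) = −64 ≡ 2, so v_5 = 2^{−1} = 6 (mod 11).
  v = [1, 2, 9, 4, 6].
Step 2: syndromes of r = [7, 4, 5, 8, 9] (all sums mod 11).
  S_0 = Σ v_i r_i = 1·7 + 2·4 + 9·5 + 4·8 + 6·9 = 146 ≡ 3.
  S_1 = Σ v_i α_i r_i = 1·1·7 + 2·7·4 + 9·5·5 + 4·10·8 + 6·9·9 = 1094 ≡ 5.
  α_i^2 mod 11 = [1, 5, 3, 1, 4].
  S_2 = Σ v_i α_i^2 r_i = 1·1·7 + 2·5·4 + 9·3·5 + 4·1·8 + 6·4·9 = 430 ≡ 1.
  S = (3, 5, 1) ≠ 0, so r is not a codeword (an error is present).
Step 3: locate the error. For a single error e at position i, S_ℓ = v_i·e·α_i^ℓ, so α_err = S_1/S_0.
  S_0^{−1} = 3^{−1} = 4 (mod 11), so α_err = 5·4 = 20 ≡ 9 = α_5. Error position i = 5.
  Consistency check: S_2/S_1 = 1·9 = 9 ≡ 9 = α_err ✓ (single-error assumption holds).
Step 4: error magnitude e = S_0/v_5 = S_0·∏_{j≠5}(α_5 − α_j) = 3·2 = 6 ≡ 6 (mod 11).
Step 5: correct position 5: c_5 = r_5 − e = 9 − 6 ≡ 3 (mod 11). Hence c = [7, 4, 5, 8, 3].
  Check: interpolating c through the α_i gives m(x) = 2 + 5·x (degree < 2) with m(α_i) = c_i for every i, so c is indeed a codeword.


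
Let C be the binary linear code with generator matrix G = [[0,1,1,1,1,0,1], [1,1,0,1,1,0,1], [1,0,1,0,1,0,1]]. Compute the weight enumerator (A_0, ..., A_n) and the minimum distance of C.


Weight distribution: A_0 = 1, A_2 = 2, A_3 = 2, A_4 = 1, A_5 = 2. Minimum distance d = 2.

Enumerate all 2^3 = 8 messages m ∈ F_2^3.
For each, compute codeword c = mG in F_2^7, then tally its weight.
  m = 000 → c = 0000000, weight = 0.
  m = 100 → c = 0111101, weight = 5.
  m = 010 → c = 1101101, weight = 5.
  m = 110 → c = 1010000, weight = 2.
  m = 001 → c = 1010101, weight = 4.
  m = 101 → c = 1101000, weight = 3.
  m = 011 → c = 0111000, weight = 3.
  m = 111 → c = 0000101, weight = 2.
Tally weights:
  weight 0: 1 codewords.
  weight 2: 2 codewords.
  weight 3: 2 codewords.
  weight 4: 1 codewords.
  weight 5: 2 codewords.
Minimum distance d = smallest w > 0 with A_w > 0 = 2.
Sanity: Σ A_w = 8 = 2^3 = 8 ✓.


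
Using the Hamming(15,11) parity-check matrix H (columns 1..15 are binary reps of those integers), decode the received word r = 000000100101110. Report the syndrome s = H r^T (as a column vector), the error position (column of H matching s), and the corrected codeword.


s = (0, 0, 1, 0)^T, error position = 2, corrected codeword c = 010000100101110

Compute s = H r^T mod 2 one row at a time:
  s_1 = 0 + 0 + 1 + 0 + 1 + 1 + 1 + 0 = 4 ≡ 0 (mod 2).
  s_2 = 0 + 0 + 0 + 1 + 1 + 1 + 1 + 0 = 4 ≡ 0 (mod 2).
  s_3 = 0 + 0 + 0 + 1 + 1 + 0 + 1 + 0 = 3 ≡ 1 (mod 2).
  s_4 = 0 + 0 + 0 + 1 + 0 + 0 + 1 + 0 = 2 ≡ 0 (mod 2).
s = (0, 0, 1, 0)^T — this equals column 2 of H (binary 0010), so error is at position 2.
Correct: flip bit 2 of r = 000000100101110 to get c = 010000100101110.


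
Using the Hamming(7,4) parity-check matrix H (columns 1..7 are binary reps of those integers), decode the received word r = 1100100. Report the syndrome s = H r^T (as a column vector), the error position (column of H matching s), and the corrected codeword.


s = (1, 1, 0)^T, error position = 6, corrected codeword c = 1100110

Compute s = H r^T mod 2 one row at a time:
  s_1 = 0 + 1 + 0 + 0 = 1 ≡ 1 (mod 2).
  s_2 = 1 + 0 + 0 + 0 = 1 ≡ 1 (mod 2).
  s_3 = 1 + 0 + 1 + 0 = 2 ≡ 0 (mod 2).
s = (1, 1, 0)^T — this equals column 6 of H (binary 110), so error is at position 6.
Correct: flip bit 6 of r = 1100100 to get c = 1100110.


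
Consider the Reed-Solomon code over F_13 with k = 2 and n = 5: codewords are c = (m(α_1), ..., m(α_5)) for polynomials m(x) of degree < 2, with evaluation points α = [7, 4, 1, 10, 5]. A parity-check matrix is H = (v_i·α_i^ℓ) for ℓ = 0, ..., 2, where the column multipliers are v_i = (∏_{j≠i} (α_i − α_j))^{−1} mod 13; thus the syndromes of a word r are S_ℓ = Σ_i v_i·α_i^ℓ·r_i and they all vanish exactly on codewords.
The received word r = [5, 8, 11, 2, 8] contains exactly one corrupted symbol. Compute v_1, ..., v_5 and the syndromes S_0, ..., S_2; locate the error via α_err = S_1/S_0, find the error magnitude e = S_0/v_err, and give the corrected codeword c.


S = (1, 5, 12), error at position 5, error magnitude e = 1, c = [5, 8, 11, 2, 7].

Step 1: column multipliers v_i = (∏_{j≠i}(α_i − α_j))^{−1} mod 13.
  i = 1 (α = 7): (7−4)(7−1)(7−10)(7−5) = 3·6·(−3)·2 = −108 ≡ 9, so v_1 = 9^{−1} = 3 (mod 13).
  i = 2 (α = 4): (4−7)(4−1)(4−10)(4−5) = (−3)·3·(−6)·(−1) = −54 ≡ 11, so v_2 = 11^{−1} = 6 (mod 13).
  i = 3 (α = 1): (1−7)(1−4)(1−10)(1−5) = (−6)·(−3)·(−9)·(−4) = 648 ≡ 11, so v_3 = 11^{−1} = 6 (mod 13).
  i = 4 (α = 10): (10−7)(10−4)(10−1)(10−5) = 3·6·9·5 = 810 ≡ 4, so v_4 = 4^{−1} = 10 (mod 13).
  i = 5 (α = 5): (5−7)(5−4)(5−1)(5−10) = (−2)·1·4·(−5) = 40 ≡ 1, so v_5 = 1^{−1} = 1 (mod 13).
  v = [3, 6, 6, 10, 1].
Step 2: syndromes of r = [5, 8, 11, 2, 8] (all sums mod 13).
  S_0 = Σ v_i r_i = 3·5 + 6·8 + 6·11 + 10·2 + 1·8 = 157 ≡ 1.
  S_1 = Σ v_i α_i r_i = 3·7·5 + 6·4·8 + 6·1·11 + 10·10·2 + 1·5·8 = 603 ≡ 5.
  α_i^2 mod 13 = [10, 3, 1, 9, 12].
  S_2 = Σ v_i α_i^2 r_i = 3·10·5 + 6·3·8 + 6·1·11 + 10·9·2 + 1·12·8 = 636 ≡ 12.
  S = (1, 5, 12) ≠ 0, so r is not a codeword (an error is present).
Step 3: locate the error. For a single error e at position i, S_ℓ = v_i·e·α_i^ℓ, so α_err = S_1/S_0.
  S_0^{−1} = 1^{−1} = 1 (mod 13), so α_err = 5·1 = 5 ≡ 5 = α_5. Error position i = 5.
  Consistency check: S_2/S_1 = 12·8 = 96 ≡ 5 = α_err ✓ (single-error assumption holds).
Step 4: error magnitude e = S_0/v_5 = S_0·∏_{j≠5}(α_5 − α_j) = 1·1 = 1 ≡ 1 (mod 13).
Step 5: correct position 5: c_5 = r_5 − e = 8 − 1 ≡ 7 (mod 13). Hence c = [5, 8, 11, 2, 7].
  Check: interpolating c through the α_i gives m(x) = 12 + 12·x (degree < 2) with m(α_i) = c_i for every i, so c is indeed a codeword.


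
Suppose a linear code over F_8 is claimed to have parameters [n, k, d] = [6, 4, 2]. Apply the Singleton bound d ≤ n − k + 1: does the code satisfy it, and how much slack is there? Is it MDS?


Singleton RHS = n − k + 1 = 3, slack = 1, bound satisfied, not MDS.

Singleton bound: d ≤ n − k + 1.
Here n = 6, k = 4, so n − k + 1 = 3.
Given d = 2, check d ≤ 3: YES.
Slack = (n − k + 1) − d = 1.
The code is NOT MDS (slack = 1 > 0).
Description: the claimed parameters are [6, 4, 2]_8; such a code would be non-MDS.


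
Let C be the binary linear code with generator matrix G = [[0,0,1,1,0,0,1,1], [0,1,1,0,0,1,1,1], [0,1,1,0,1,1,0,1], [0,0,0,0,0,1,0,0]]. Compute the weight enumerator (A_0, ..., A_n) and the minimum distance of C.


Weight distribution: A_0 = 1, A_1 = 1, A_2 = 2, A_3 = 2, A_4 = 5, A_5 = 5. Minimum distance d = 1.

Enumerate all 2^4 = 16 messages m ∈ F_2^4.
For each, compute codeword c = mG in F_2^8, then tally its weight.
  m = 0000 → c = 00000000, weight = 0.
  m = 1000 → c = 00110011, weight = 4.
  m = 0100 → c = 01100111, weight = 5.
  m = 1100 → c = 01010100, weight = 3.
  m = 0010 → c = 01101101, weight = 5.
  m = 1010 → c = 01011110, weight = 5.
  m = 0110 → c = 00001010, weight = 2.
  m = 1110 → c = 00111001, weight = 4.
  m = 0001 → c = 00000100, weight = 1.
  m = 1001 → c = 00110111, weight = 5.
  m = 0101 → c = 01100011, weight = 4.
  m = 1101 → c = 01010000, weight = 2.
  m = 0011 → c = 01101001, weight = 4.
  m = 1011 → c = 01011010, weight = 4.
  m = 0111 → c = 00001110, weight = 3.
  m = 1111 → c = 00111101, weight = 5.
Tally weights:
  weight 0: 1 codewords.
  weight 1: 1 codewords.
  weight 2: 2 codewords.
  weight 3: 2 codewords.
  weight 4: 5 codewords.
  weight 5: 5 codewords.
Minimum distance d = smallest w > 0 with A_w > 0 = 1.
Sanity: Σ A_w = 16 = 2^4 = 16 ✓.


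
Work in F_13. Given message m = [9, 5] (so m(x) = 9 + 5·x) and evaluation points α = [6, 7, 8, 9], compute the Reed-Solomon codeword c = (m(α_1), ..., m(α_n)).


c = [0, 5, 10, 2]

Message polynomial: m(x) = 9 + 5·x (mod 13).
For each evaluation point α_i, compute m(α_i) mod 13:
  α_1 = 6: Horner steps 5 → 0, so m(6) = 0.
  α_2 = 7: Horner steps 5 → 5, so m(7) = 5.
  α_3 = 8: Horner steps 5 → 10, so m(8) = 10.
  α_4 = 9: Horner steps 5 → 2, so m(9) = 2.
Codeword c = [0, 5, 10, 2] ∈ F_13^4.


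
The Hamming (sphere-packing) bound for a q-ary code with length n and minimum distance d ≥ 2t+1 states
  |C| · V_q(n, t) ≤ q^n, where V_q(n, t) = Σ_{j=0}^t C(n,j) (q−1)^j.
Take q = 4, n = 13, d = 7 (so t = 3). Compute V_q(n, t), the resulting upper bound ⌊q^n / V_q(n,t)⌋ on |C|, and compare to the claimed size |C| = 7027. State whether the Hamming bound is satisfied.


V_q(n, t) = 8464, q^n = 67108864, Hamming bound = 7928, |C| = 7027 ≤ bound (satisfied).

Step 1: Compute V_q(n, t) = Σ_{j=0}^3 C(n, j) (q−1)^j.
  j = 0: C(13,0)·(3)^0 = 1·1 = 1.
  j = 1: C(13,1)·(3)^1 = 13·3 = 39.
  j = 2: C(13,2)·(3)^2 = 78·9 = 702.
  j = 3: C(13,3)·(3)^3 = 286·27 = 7722.
  V_q(n, t) = 1 + 39 + 702 + 7722 = 8464.
Step 2: q^n = 4^13 = 67108864.
Step 3: Hamming bound ⌊q^n / V_q(n,t)⌋ = ⌊67108864/8464⌋ = 7928.
Step 4: Compare |C| = 7027 to 7928: satisfied.
The claimed |C| lies below the Hamming bound.


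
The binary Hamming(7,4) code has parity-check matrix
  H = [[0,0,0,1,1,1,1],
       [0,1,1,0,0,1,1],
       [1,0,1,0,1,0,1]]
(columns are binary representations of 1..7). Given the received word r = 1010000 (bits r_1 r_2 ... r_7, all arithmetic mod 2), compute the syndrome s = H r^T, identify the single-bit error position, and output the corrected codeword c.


s = (0, 1, 0)^T, error position = 2, corrected codeword c = 1110000

Compute s = H r^T mod 2 one row at a time:
  s_1 = 0 + 0 + 0 + 0 = 0 ≡ 0 (mod 2).
  s_2 = 0 + 1 + 0 + 0 = 1 ≡ 1 (mod 2).
  s_3 = 1 + 1 + 0 + 0 = 2 ≡ 0 (mod 2).
s = (0, 1, 0)^T — this equals column 2 of H (binary 010), so error is at position 2.
Correct: flip bit 2 of r = 1010000 to get c = 1110000.


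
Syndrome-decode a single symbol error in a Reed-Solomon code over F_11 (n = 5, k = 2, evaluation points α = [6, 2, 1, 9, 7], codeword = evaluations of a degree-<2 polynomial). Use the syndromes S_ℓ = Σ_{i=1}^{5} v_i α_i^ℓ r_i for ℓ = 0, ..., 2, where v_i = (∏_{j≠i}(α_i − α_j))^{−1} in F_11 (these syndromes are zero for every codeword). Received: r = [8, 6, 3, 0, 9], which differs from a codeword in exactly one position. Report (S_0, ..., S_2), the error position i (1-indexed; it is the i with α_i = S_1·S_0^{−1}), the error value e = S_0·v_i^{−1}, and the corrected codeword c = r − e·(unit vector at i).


S = (8, 5, 10), error at position 2, error magnitude e = 2, c = [8, 4, 3, 0, 9].

Step 1: column multipliers v_i = (∏_{j≠i}(α_i − α_j))^{−1} mod 11.
  i = 1 (α = 6): (6−2)(6−1)(6−9)(6−7) = 4·5·(−3)·(−1) = 60 ≡ 5, so v_1 = 5^{−1} = 9 (mod 11).
  i = 2 (α = 2): (2−6)(2−1)(2−9)(2−7) = (−4)·1·(−7)·(−5) = −140 ≡ 3, so v_2 = 3^{−1} = 4 (mod 11).
  i = 3 (α = 1): (1−6)(1−2)(1−9)(1−7) = (−5)·(−1)·(−8)·(−6) = 240 ≡ 9, so v_3 = 9^{−1} = 5 (mod 11).
  i = 4 (α = 9): (9−6)(9−2)(9−1)(9−7) = 3·7·8·2 = 336 ≡ 6, so v_4 = 6^{−1} = 2 (mod 11).
  i = 5 (α = 7): (7−6)(7−2)(7−1)(7−9) = 1·5·6·(−2) = −60 ≡ 6, so v_5 = 6^{−1} = 2 (mod 11).
  v = [9, 4, 5, 2, 2].
Step 2: syndromes of r = [8, 6, 3, 0, 9] (all sums mod 11).
  S_0 = Σ v_i r_i = 9·8 + 4·6 + 5·3 + 2·0 + 2·9 = 129 ≡ 8.
  S_1 = Σ v_i α_i r_i = 9·6·8 + 4·2·6 + 5·1·3 + 2·9·0 + 2·7·9 = 621 ≡ 5.
  α_i^2 mod 11 = [3, 4, 1, 4, 5].
  S_2 = Σ v_i α_i^2 r_i = 9·3·8 + 4·4·6 + 5·1·3 + 2·4·0 + 2·5·9 = 417 ≡ 10.
  S = (8, 5, 10) ≠ 0, so r is not a codeword (an error is present).
Step 3: locate the error. For a single error e at position i, S_ℓ = v_i·e·α_i^ℓ, so α_err = S_1/S_0.
  S_0^{−1} = 8^{−1} = 7 (mod 11), so α_err = 5·7 = 35 ≡ 2 = α_2. Error position i = 2.
  Consistency check: S_2/S_1 = 10·9 = 90 ≡ 2 = α_err ✓ (single-error assumption holds).
Step 4: error magnitude e = S_0/v_2 = S_0·∏_{j≠2}(α_2 − α_j) = 8·3 = 24 ≡ 2 (mod 11).
Step 5: correct position 2: c_2 = r_2 − e = 6 − 2 ≡ 4 (mod 11). Hence c = [8, 4, 3, 0, 9].
  Check: interpolating c through the α_i gives m(x) = 2 + 1·x (degree < 2) with m(α_i) = c_i for every i, so c is indeed a codeword.


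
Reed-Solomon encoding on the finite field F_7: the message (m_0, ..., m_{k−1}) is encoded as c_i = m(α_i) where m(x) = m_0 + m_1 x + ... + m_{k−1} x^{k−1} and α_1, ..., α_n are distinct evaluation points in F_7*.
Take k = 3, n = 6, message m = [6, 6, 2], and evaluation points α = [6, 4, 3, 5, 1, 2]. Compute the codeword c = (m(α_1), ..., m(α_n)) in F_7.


c = [2, 6, 0, 2, 0, 5]

Message polynomial: m(x) = 6 + 6·x + 2·x^2 (mod 7).
For each evaluation point α_i, compute m(α_i) mod 7:
  α_1 = 6: Horner steps 2 → 4 → 2, so m(6) = 2.
  α_2 = 4: Horner steps 2 → 0 → 6, so m(4) = 6.
  α_3 = 3: Horner steps 2 → 5 → 0, so m(3) = 0.
  α_4 = 5: Horner steps 2 → 2 → 2, so m(5) = 2.
  α_5 = 1: Horner steps 2 → 1 → 0, so m(1) = 0.
  α_6 = 2: Horner steps 2 → 3 → 5, so m(2) = 5.
Codeword c = [2, 6, 0, 2, 0, 5] ∈ F_7^6.


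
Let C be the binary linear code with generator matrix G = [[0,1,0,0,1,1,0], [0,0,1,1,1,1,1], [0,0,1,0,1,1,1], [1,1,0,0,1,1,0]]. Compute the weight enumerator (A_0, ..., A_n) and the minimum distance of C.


Weight distribution: A_0 = 1, A_1 = 2, A_2 = 1, A_3 = 2, A_4 = 5, A_5 = 4, A_6 = 1. Minimum distance d = 1.

Enumerate all 2^4 = 16 messages m ∈ F_2^4.
For each, compute codeword c = mG in F_2^7, then tally its weight.
  m = 0000 → c = 0000000, weight = 0.
  m = 1000 → c = 0100110, weight = 3.
  m = 0100 → c = 0011111, weight = 5.
  m = 1100 → c = 0111001, weight = 4.
  m = 0010 → c = 0010111, weight = 4.
  m = 1010 → c = 0110001, weight = 3.
  m = 0110 → c = 0001000, weight = 1.
  m = 1110 → c = 0101110, weight = 4.
  m = 0001 → c = 1100110, weight = 4.
  m = 1001 → c = 1000000, weight = 1.
  m = 0101 → c = 1111001, weight = 5.
  m = 1101 → c = 1011111, weight = 6.
  m = 0011 → c = 1110001, weight = 4.
  m = 1011 → c = 1010111, weight = 5.
  m = 0111 → c = 1101110, weight = 5.
  m = 1111 → c = 1001000, weight = 2.
Tally weights:
  weight 0: 1 codewords.
  weight 1: 2 codewords.
  weight 2: 1 codewords.
  weight 3: 2 codewords.
  weight 4: 5 codewords.
  weight 5: 4 codewords.
  weight 6: 1 codewords.
Minimum distance d = smallest w > 0 with A_w > 0 = 1.
Sanity: Σ A_w = 16 = 2^4 = 16 ✓.


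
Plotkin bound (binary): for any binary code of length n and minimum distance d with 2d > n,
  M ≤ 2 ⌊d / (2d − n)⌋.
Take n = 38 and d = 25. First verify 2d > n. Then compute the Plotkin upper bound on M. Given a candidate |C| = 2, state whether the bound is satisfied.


Plotkin bound M ≤ 4; given |C| = 2 ≤ bound (satisfied).

Check applicability: 2d = 50, n = 38.
2d − n = 12 > 0, so Plotkin applies.
Compute d/(2d−n) = 25/12 ≈ 2.0833.
⌊d/(2d−n)⌋ = 2.
Plotkin bound: M ≤ 2·2 = 4.
Given |C| = 2, check: satisfied.
This |C| is below the Plotkin bound.


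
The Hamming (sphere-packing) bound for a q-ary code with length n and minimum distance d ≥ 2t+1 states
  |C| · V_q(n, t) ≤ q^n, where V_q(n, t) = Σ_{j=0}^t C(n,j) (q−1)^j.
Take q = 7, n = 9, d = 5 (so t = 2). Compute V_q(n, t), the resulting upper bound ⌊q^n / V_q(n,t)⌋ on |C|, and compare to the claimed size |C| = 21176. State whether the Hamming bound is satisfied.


V_q(n, t) = 1351, q^n = 40353607, Hamming bound = 29869, |C| = 21176 ≤ bound (satisfied).

Step 1: Compute V_q(n, t) = Σ_{j=0}^2 C(n, j) (q−1)^j.
  j = 0: C(9,0)·(6)^0 = 1·1 = 1.
  j = 1: C(9,1)·(6)^1 = 9·6 = 54.
  j = 2: C(9,2)·(6)^2 = 36·36 = 1296.
  V_q(n, t) = 1 + 54 + 1296 = 1351.
Step 2: q^n = 7^9 = 40353607.
Step 3: Hamming bound ⌊q^n / V_q(n,t)⌋ = ⌊40353607/1351⌋ = 29869.
Step 4: Compare |C| = 21176 to 29869: satisfied.
The claimed |C| lies below the Hamming bound.


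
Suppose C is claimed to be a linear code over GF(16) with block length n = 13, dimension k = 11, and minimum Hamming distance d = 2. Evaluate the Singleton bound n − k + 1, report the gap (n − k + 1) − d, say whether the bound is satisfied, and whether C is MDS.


Singleton RHS = n − k + 1 = 3, slack = 1, bound satisfied, not MDS.

Singleton bound: d ≤ n − k + 1.
Here n = 13, k = 11, so n − k + 1 = 3.
Given d = 2, check d ≤ 3: YES.
Slack = (n − k + 1) − d = 1.
The code is NOT MDS (slack = 1 > 0).
Description: the claimed parameters are [13, 11, 2]_16; such a code would be non-MDS.


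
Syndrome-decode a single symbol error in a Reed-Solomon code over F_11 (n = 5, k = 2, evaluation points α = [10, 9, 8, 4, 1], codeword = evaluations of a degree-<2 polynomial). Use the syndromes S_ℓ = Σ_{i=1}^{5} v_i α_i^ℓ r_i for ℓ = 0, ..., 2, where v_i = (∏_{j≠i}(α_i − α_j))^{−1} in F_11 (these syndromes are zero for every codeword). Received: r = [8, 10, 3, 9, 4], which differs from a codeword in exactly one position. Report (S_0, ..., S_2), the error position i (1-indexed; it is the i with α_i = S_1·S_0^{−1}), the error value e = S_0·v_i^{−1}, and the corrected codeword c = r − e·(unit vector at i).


S = (2, 5, 7), error at position 3, error magnitude e = 2, c = [8, 10, 1, 9, 4].

Step 1: column multipliers v_i = (∏_{j≠i}(α_i − α_j))^{−1} mod 11.
  i = 1 (α = 10): (10−9)(10−8)(10−4)(10−1) = 1·2·6·9 = 108 ≡ 9, so v_1 = 9^{−1} = 5 (mod 11).
  i = 2 (α = 9): (9−10)(9−8)(9−4)(9−1) = (−1)·1·5·8 = −40 ≡ 4, so v_2 = 4^{−1} = 3 (mod 11).
  i = 3 (α = 8): (8−10)(8−9)(8−4)(8−1) = (−2)·(−1)·4·7 = 56 ≡ 1, so v_3 = 1^{−1} = 1 (mod 11).
  i = 4 (α = 4): (4−10)(4−9)(4−8)(4−1) = (−6)·(−5)·(−4)·3 = −360 ≡ 3, so v_4 = 3^{−1} = 4 (mod 11).
  i = 5 (α = 1): (1−10)(1−9)(1−8)(1−4) = (−9)·(−8)·(−7)·(−3) = 1512 ≡ 5, so v_5 = 5^{−1} = 9 (mod 11).
  v = [5, 3, 1, 4, 9].
Step 2: syndromes of r = [8, 10, 3, 9, 4] (all sums mod 11).
  S_0 = Σ v_i r_i = 5·8 + 3·10 + 1·3 + 4·9 + 9·4 = 145 ≡ 2.
  S_1 = Σ v_i α_i r_i = 5·10·8 + 3·9·10 + 1·8·3 + 4·4·9 + 9·1·4 = 874 ≡ 5.
  α_i^2 mod 11 = [1, 4, 9, 5, 1].
  S_2 = Σ v_i α_i^2 r_i = 5·1·8 + 3·4·10 + 1·9·3 + 4·5·9 + 9·1·4 = 403 ≡ 7.
  S = (2, 5, 7) ≠ 0, so r is not a codeword (an error is present).
Step 3: locate the error. For a single error e at position i, S_ℓ = v_i·e·α_i^ℓ, so α_err = S_1/S_0.
  S_0^{−1} = 2^{−1} = 6 (mod 11), so α_err = 5·6 = 30 ≡ 8 = α_3. Error position i = 3.
  Consistency check: S_2/S_1 = 7·9 = 63 ≡ 8 = α_err ✓ (single-error assumption holds).
Step 4: error magnitude e = S_0/v_3 = S_0·∏_{j≠3}(α_3 − α_j) = 2·1 = 2 ≡ 2 (mod 11).
Step 5: correct position 3: c_3 = r_3 − e = 3 − 2 ≡ 1 (mod 11). Hence c = [8, 10, 1, 9, 4].
  Check: interpolating c through the α_i gives m(x) = 6 + 9·x (degree < 2) with m(α_i) = c_i for every i, so c is indeed a codeword.


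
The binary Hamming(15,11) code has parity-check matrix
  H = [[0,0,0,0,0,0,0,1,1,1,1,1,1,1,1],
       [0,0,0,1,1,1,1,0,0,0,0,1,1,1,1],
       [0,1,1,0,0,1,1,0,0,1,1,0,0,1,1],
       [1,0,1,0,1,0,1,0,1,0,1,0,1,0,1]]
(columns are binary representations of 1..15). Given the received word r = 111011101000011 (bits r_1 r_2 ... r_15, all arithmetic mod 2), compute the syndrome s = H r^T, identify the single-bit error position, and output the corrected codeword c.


s = (1, 1, 0, 0)^T, error position = 12, corrected codeword c = 111011101001011

Compute s = H r^T mod 2 one row at a time:
  s_1 = 0 + 1 + 0 + 0 + 0 + 0 + 1 + 1 = 3 ≡ 1 (mod 2).
  s_2 = 0 + 1 + 1 + 1 + 0 + 0 + 1 + 1 = 5 ≡ 1 (mod 2).
  s_3 = 1 + 1 + 1 + 1 + 0 + 0 + 1 + 1 = 6 ≡ 0 (mod 2).
  s_4 = 1 + 1 + 1 + 1 + 1 + 0 + 0 + 1 = 6 ≡ 0 (mod 2).
s = (1, 1, 0, 0)^T — this equals column 12 of H (binary 1100), so error is at position 12.
Correct: flip bit 12 of r = 111011101000011 to get c = 111011101001011.


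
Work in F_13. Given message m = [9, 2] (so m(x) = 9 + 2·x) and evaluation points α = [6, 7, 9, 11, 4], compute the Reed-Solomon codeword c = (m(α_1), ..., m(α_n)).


c = [8, 10, 1, 5, 4]

Message polynomial: m(x) = 9 + 2·x (mod 13).
For each evaluation point α_i, compute m(α_i) mod 13:
  α_1 = 6: Horner steps 2 → 8, so m(6) = 8.
  α_2 = 7: Horner steps 2 → 10, so m(7) = 10.
  α_3 = 9: Horner steps 2 → 1, so m(9) = 1.
  α_4 = 11: Horner steps 2 → 5, so m(11) = 5.
  α_5 = 4: Horner steps 2 → 4, so m(4) = 4.
Codeword c = [8, 10, 1, 5, 4] ∈ F_13^5.


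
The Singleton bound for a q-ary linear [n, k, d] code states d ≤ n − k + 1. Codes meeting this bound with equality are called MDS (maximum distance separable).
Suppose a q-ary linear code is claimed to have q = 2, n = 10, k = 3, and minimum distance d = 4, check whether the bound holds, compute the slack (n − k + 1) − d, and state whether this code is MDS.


Singleton RHS = n − k + 1 = 8, slack = 4, bound satisfied, not MDS.

Singleton bound: d ≤ n − k + 1.
Here n = 10, k = 3, so n − k + 1 = 8.
Given d = 4, check d ≤ 8: YES.
Slack = (n − k + 1) − d = 4.
The code is NOT MDS (slack = 4 > 0).
Description: the claimed parameters are [10, 3, 4]_2; such a code would be non-MDS.


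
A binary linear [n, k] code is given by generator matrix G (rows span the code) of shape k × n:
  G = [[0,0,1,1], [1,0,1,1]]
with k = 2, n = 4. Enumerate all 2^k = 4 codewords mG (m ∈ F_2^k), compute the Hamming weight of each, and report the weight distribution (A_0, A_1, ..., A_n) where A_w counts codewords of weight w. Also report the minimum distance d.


Weight distribution: A_0 = 1, A_1 = 1, A_2 = 1, A_3 = 1. Minimum distance d = 1.

Enumerate all 2^2 = 4 messages m ∈ F_2^2.
For each, compute codeword c = mG in F_2^4, then tally its weight.
  m = 00 → c = 0000, weight = 0.
  m = 10 → c = 0011, weight = 2.
  m = 01 → c = 1011, weight = 3.
  m = 11 → c = 1000, weight = 1.
Tally weights:
  weight 0: 1 codewords.
  weight 1: 1 codewords.
  weight 2: 1 codewords.
  weight 3: 1 codewords.
Minimum distance d = smallest w > 0 with A_w > 0 = 1.
Sanity: Σ A_w = 4 = 2^2 = 4 ✓.


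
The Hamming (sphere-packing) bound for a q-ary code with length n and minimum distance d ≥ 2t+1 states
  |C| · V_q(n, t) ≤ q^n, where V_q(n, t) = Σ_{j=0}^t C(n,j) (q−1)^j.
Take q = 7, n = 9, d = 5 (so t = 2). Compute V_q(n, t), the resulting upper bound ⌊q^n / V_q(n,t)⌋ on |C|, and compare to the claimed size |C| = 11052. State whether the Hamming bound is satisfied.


V_q(n, t) = 1351, q^n = 40353607, Hamming bound = 29869, |C| = 11052 ≤ bound (satisfied).

Step 1: Compute V_q(n, t) = Σ_{j=0}^2 C(n, j) (q−1)^j.
  j = 0: C(9,0)·(6)^0 = 1·1 = 1.
  j = 1: C(9,1)·(6)^1 = 9·6 = 54.
  j = 2: C(9,2)·(6)^2 = 36·36 = 1296.
  V_q(n, t) = 1 + 54 + 1296 = 1351.
Step 2: q^n = 7^9 = 40353607.
Step 3: Hamming bound ⌊q^n / V_q(n,t)⌋ = ⌊40353607/1351⌋ = 29869.
Step 4: Compare |C| = 11052 to 29869: satisfied.
The claimed |C| lies below the Hamming bound.


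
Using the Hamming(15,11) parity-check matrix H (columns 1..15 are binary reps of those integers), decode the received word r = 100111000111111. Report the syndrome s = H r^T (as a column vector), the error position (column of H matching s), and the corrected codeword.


s = (0, 1, 1, 1)^T, error position = 7, corrected codeword c = 100111100111111

Compute s = H r^T mod 2 one row at a time:
  s_1 = 0 + 0 + 1 + 1 + 1 + 1 + 1 + 1 = 6 ≡ 0 (mod 2).
  s_2 = 1 + 1 + 1 + 0 + 1 + 1 + 1 + 1 = 7 ≡ 1 (mod 2).
  s_3 = 0 + 0 + 1 + 0 + 1 + 1 + 1 + 1 = 5 ≡ 1 (mod 2).
  s_4 = 1 + 0 + 1 + 0 + 0 + 1 + 1 + 1 = 5 ≡ 1 (mod 2).
s = (0, 1, 1, 1)^T — this equals column 7 of H (binary 0111), so error is at position 7.
Correct: flip bit 7 of r = 100111000111111 to get c = 100111100111111.


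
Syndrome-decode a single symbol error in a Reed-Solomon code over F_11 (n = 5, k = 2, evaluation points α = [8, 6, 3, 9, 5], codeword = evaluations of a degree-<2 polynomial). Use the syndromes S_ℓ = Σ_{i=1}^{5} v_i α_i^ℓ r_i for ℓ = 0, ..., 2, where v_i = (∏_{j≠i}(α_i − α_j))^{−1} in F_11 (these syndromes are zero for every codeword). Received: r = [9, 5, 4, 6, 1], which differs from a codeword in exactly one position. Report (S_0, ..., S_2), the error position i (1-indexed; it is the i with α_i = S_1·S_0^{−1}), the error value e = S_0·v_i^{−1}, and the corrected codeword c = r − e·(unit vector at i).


S = (6, 4, 10), error at position 1, error magnitude e = 7, c = [2, 5, 4, 6, 1].

Step 1: column multipliers v_i = (∏_{j≠i}(α_i − α_j))^{−1} mod 11.
  i = 1 (α = 8): (8−6)(8−3)(8−9)(8−5) = 2·5·(−1)·3 = −30 ≡ 3, so v_1 = 3^{−1} = 4 (mod 11).
  i = 2 (α = 6): (6−8)(6−3)(6−9)(6−5) = (−2)·3·(−3)·1 = 18 ≡ 7, so v_2 = 7^{−1} = 8 (mod 11).
  i = 3 (α = 3): (3−8)(3−6)(3−9)(3−5) = (−5)·(−3)·(−6)·(−2) = 180 ≡ 4, so v_3 = 4^{−1} = 3 (mod 11).
  i = 4 (α = 9): (9−8)(9−6)(9−3)(9−5) = 1·3·6·4 = 72 ≡ 6, so v_4 = 6^{−1} = 2 (mod 11).
  i = 5 (α = 5): (5−8)(5−6)(5−3)(5−9) = (−3)·(−1)·2·(−4) = −24 ≡ 9, so v_5 = 9^{−1} = 5 (mod 11).
  v = [4, 8, 3, 2, 5].
Step 2: syndromes of r = [9, 5, 4, 6, 1] (all sums mod 11).
  S_0 = Σ v_i r_i = 4·9 + 8·5 + 3·4 + 2·6 + 5·1 = 105 ≡ 6.
  S_1 = Σ v_i α_i r_i = 4·8·9 + 8·6·5 + 3·3·4 + 2·9·6 + 5·5·1 = 697 ≡ 4.
  α_i^2 mod 11 = [9, 3, 9, 4, 3].
  S_2 = Σ v_i α_i^2 r_i = 4·9·9 + 8·3·5 + 3·9·4 + 2·4·6 + 5·3·1 = 615 ≡ 10.
  S = (6, 4, 10) ≠ 0, so r is not a codeword (an error is present).
Step 3: locate the error. For a single error e at position i, S_ℓ = v_i·e·α_i^ℓ, so α_err = S_1/S_0.
  S_0^{−1} = 6^{−1} = 2 (mod 11), so α_err = 4·2 = 8 ≡ 8 = α_1. Error position i = 1.
  Consistency check: S_2/S_1 = 10·3 = 30 ≡ 8 = α_err ✓ (single-error assumption holds).
Step 4: error magnitude e = S_0/v_1 = S_0·∏_{j≠1}(α_1 − α_j) = 6·3 = 18 ≡ 7 (mod 11).
Step 5: correct position 1: c_1 = r_1 − e = 9 − 7 ≡ 2 (mod 11). Hence c = [2, 5, 4, 6, 1].
  Check: interpolating c through the α_i gives m(x) = 3 + 4·x (degree < 2) with m(α_i) = c_i for every i, so c is indeed a codeword.


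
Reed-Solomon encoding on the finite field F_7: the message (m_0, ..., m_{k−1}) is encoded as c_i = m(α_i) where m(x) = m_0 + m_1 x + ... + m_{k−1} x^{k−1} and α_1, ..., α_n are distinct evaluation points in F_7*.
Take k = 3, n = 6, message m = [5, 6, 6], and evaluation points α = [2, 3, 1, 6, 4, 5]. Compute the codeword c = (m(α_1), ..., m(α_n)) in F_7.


c = [6, 0, 3, 5, 6, 3]

Message polynomial: m(x) = 5 + 6·x + 6·x^2 (mod 7).
For each evaluation point α_i, compute m(α_i) mod 7:
  α_1 = 2: Horner steps 6 → 4 → 6, so m(2) = 6.
  α_2 = 3: Horner steps 6 → 3 → 0, so m(3) = 0.
  α_3 = 1: Horner steps 6 → 5 → 3, so m(1) = 3.
  α_4 = 6: Horner steps 6 → 0 → 5, so m(6) = 5.
  α_5 = 4: Horner steps 6 → 2 → 6, so m(4) = 6.
  α_6 = 5: Horner steps 6 → 1 → 3, so m(5) = 3.
Codeword c = [6, 0, 3, 5, 6, 3] ∈ F_7^6.
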